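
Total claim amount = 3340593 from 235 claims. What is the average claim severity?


severity = total / number
= 3340593 / 235
= 14215.2894


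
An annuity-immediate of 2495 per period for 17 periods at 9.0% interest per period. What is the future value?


FV = PMT * ((1+i)^n - 1) / i
= 2495 * ((1.09)^17 - 1) / 0.09
= 2495 * (4.327633 - 1) / 0.09
= 92249.3929


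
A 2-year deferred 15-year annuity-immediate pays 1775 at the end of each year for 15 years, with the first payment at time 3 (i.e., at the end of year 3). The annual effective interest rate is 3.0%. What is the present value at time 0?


PV at time 2 of the 15-year annuity-immediate:
a_n = 1775 * (1-(1+0.03)^(-15))/0.03 = 21189.8348
Discount back 2 years to time 0:
PV = 21189.8348 * (1+0.03)^(-2)
= 21189.8348 * 0.942596
= 19973.4516


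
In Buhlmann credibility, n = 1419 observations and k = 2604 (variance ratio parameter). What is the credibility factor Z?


Z = n / (n + k)
= 1419 / (1419 + 2604)
= 1419 / 4023
= 0.3527


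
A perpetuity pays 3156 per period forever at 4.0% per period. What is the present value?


PV = PMT / i
= 3156 / 0.04
= 78900.0


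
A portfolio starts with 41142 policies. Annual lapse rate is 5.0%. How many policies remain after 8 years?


remaining = initial * (1 - lapse)^years
= 41142 * (1 - 0.05)^8
= 41142 * 0.66342
= 27294.4434


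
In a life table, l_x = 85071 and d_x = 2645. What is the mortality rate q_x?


q_x = d_x / l_x
= 2645 / 85071
= 0.0311


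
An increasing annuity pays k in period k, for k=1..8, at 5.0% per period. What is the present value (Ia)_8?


(Ia)_n = sum_{k=1}^{n} k * v^k, v = 1/(1+i)
v = 0.952381
Sum computed term by term:
(Ia)_8 = 27.4332


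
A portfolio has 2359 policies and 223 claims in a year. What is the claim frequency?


frequency = claims / policies
= 223 / 2359
= 0.0945


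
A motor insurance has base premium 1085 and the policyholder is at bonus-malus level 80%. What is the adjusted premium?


adjusted = base * BM_level / 100
= 1085 * 80 / 100
= 1085 * 0.8
= 868.0


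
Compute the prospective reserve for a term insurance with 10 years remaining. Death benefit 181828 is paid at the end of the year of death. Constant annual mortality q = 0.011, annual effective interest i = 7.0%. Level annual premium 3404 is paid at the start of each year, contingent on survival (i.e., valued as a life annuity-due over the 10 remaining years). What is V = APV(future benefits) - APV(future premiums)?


v = 1/(1+i) = 0.934579
APV(future benefits) per unit = sum_{k=0}^{9} k_p_x * q * v^(k+1) = 0.073996
APV(future benefits) = 181828 * 0.073996 = 13454.5739
Life annuity-due factor ä_{x:10} = sum_{k=0}^{9} k_p_x * v^k = 7.197808
APV(future premiums) = 3404 * 7.197808 = 24501.3396
V = 13454.5739 - 24501.3396
= -11046.7657


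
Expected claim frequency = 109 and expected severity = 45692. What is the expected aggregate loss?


E[S] = E[N] * E[X]
= 109 * 45692
= 4.9804e+06


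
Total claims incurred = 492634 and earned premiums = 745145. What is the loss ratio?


Loss ratio = claims / premiums
= 492634 / 745145
= 0.6611


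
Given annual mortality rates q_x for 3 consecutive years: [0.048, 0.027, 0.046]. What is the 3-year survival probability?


p_k = 1 - q_k for each year
Survival = product of (1 - q_k)
= 0.952 * 0.973 * 0.954
= 0.8837


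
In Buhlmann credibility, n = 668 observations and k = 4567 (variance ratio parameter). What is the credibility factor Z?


Z = n / (n + k)
= 668 / (668 + 4567)
= 668 / 5235
= 0.1276


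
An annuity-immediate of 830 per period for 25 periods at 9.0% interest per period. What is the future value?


FV = PMT * ((1+i)^n - 1) / i
= 830 * ((1.09)^25 - 1) / 0.09
= 830 * (8.623081 - 1) / 0.09
= 70301.7439


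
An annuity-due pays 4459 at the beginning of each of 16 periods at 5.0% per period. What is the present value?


PV_due = PMT * (1-(1+i)^(-n))/i * (1+i)
PV_immediate = 48325.6145
PV_due = 48325.6145 * 1.05
= 50741.8952


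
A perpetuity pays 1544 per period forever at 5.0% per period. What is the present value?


PV = PMT / i
= 1544 / 0.05
= 30880.0


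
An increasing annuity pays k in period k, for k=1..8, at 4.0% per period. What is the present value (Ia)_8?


(Ia)_n = sum_{k=1}^{n} k * v^k, v = 1/(1+i)
v = 0.961538
Sum computed term by term:
(Ia)_8 = 28.9133


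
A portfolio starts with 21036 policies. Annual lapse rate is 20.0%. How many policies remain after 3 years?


remaining = initial * (1 - lapse)^years
= 21036 * (1 - 0.2)^3
= 21036 * 0.512
= 10770.432


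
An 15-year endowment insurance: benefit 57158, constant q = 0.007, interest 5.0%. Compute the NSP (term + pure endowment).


Term component = 3980.6222
Pure endowment = 15_p_x * v^15 * benefit = 0.899992 * 0.481017 * 57158 = 24744.3623
NSP = 28724.9845


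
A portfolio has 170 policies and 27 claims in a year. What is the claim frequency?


frequency = claims / policies
= 27 / 170
= 0.1588


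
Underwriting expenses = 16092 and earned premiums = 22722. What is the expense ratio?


Expense ratio = expenses / premiums
= 16092 / 22722
= 0.7082


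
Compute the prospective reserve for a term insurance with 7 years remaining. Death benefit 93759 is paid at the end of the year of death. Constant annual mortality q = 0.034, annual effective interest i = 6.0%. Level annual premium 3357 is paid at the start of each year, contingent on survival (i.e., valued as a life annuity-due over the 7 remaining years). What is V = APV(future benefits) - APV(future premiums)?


v = 1/(1+i) = 0.943396
APV(future benefits) per unit = sum_{k=0}^{6} k_p_x * q * v^(k+1) = 0.172881
APV(future benefits) = 93759 * 0.172881 = 16209.178
Life annuity-due factor ä_{x:7} = sum_{k=0}^{6} k_p_x * v^k = 5.389829
APV(future premiums) = 3357 * 5.389829 = 18093.6554
V = 16209.178 - 18093.6554
= -1884.4774


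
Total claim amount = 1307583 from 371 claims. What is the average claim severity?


severity = total / number
= 1307583 / 371
= 3524.4825


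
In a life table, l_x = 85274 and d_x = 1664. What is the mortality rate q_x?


q_x = d_x / l_x
= 1664 / 85274
= 0.0195


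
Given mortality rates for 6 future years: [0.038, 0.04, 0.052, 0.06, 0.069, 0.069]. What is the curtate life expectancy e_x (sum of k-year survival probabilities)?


e_x = sum_{k=1}^{n} k_p_x
k_p_x values:
  1_p_x = 0.962
  2_p_x = 0.92352
  3_p_x = 0.875497
  4_p_x = 0.822967
  5_p_x = 0.766182
  6_p_x = 0.713316
e_x = 5.0635


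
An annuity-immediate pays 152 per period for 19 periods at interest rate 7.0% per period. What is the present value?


PV = PMT * (1 - (1+i)^(-n)) / i
= 152 * (1 - (1+0.07)^(-19)) / 0.07
= 152 * (1 - 0.276508) / 0.07
= 152 * 10.335595
= 1571.0105


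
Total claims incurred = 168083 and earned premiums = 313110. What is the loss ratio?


Loss ratio = claims / premiums
= 168083 / 313110
= 0.5368


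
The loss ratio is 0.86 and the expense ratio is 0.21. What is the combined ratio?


Combined ratio = loss ratio + expense ratio
= 0.86 + 0.21
= 1.07


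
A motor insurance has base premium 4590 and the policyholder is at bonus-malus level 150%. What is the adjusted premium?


adjusted = base * BM_level / 100
= 4590 * 150 / 100
= 4590 * 1.5
= 6885.0


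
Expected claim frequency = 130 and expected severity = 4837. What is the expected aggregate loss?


E[S] = E[N] * E[X]
= 130 * 4837
= 628810


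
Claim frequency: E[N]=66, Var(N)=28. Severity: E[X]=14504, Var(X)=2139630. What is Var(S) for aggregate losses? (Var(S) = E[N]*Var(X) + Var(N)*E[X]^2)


Var(S) = E[N]*Var(X) + Var(N)*E[X]^2
= 66*2139630 + 28*14504^2
= 141215580 + 5890248448
= 6.0315e+09


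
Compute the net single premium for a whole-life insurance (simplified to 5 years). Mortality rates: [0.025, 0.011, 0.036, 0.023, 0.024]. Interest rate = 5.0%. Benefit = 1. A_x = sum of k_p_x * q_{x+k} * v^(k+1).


v = 0.952381
Year 0: k_p_x=1.0, q=0.025, term=0.02381
Year 1: k_p_x=0.975, q=0.011, term=0.009728
Year 2: k_p_x=0.964275, q=0.036, term=0.029987
Year 3: k_p_x=0.929561, q=0.023, term=0.017589
Year 4: k_p_x=0.908181, q=0.024, term=0.017078
A_x = 0.0982


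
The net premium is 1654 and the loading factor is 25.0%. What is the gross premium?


Gross = net * (1 + loading)
= 1654 * (1 + 0.25)
= 1654 * 1.25
= 2067.5


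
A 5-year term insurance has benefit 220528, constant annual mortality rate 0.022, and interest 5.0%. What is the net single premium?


NSP = benefit * sum_{k=0}^{n-1} k_p_x * q * v^(k+1)
With constant q=0.022, v=0.952381
Sum = 0.091346
NSP = 220528 * 0.091346
= 20144.4461


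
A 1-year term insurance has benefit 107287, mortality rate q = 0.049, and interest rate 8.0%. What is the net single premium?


NSP = benefit * q * v
v = 1/(1+i) = 0.925926
NSP = 107287 * 0.049 * 0.925926
= 4867.6509


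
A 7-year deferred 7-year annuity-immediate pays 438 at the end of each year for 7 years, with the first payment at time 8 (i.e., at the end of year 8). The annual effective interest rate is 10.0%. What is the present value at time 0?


PV at time 7 of the 7-year annuity-immediate:
a_n = 438 * (1-(1+0.1)^(-7))/0.1 = 2132.3674
Discount back 7 years to time 0:
PV = 2132.3674 * (1+0.1)^(-7)
= 2132.3674 * 0.513158
= 1094.2417


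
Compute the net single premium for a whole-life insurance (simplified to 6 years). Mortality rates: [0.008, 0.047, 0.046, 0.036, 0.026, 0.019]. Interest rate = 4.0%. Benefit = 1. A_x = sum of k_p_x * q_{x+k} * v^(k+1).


v = 0.961538
Year 0: k_p_x=1.0, q=0.008, term=0.007692
Year 1: k_p_x=0.992, q=0.047, term=0.043107
Year 2: k_p_x=0.945376, q=0.046, term=0.03866
Year 3: k_p_x=0.901889, q=0.036, term=0.027754
Year 4: k_p_x=0.869421, q=0.026, term=0.01858
Year 5: k_p_x=0.846816, q=0.019, term=0.012716
A_x = 0.1485


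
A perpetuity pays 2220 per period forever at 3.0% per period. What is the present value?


PV = PMT / i
= 2220 / 0.03
= 74000.0


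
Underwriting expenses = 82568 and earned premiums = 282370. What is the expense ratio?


Expense ratio = expenses / premiums
= 82568 / 282370
= 0.2924


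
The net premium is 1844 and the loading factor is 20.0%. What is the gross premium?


Gross = net * (1 + loading)
= 1844 * (1 + 0.2)
= 1844 * 1.2
= 2212.8


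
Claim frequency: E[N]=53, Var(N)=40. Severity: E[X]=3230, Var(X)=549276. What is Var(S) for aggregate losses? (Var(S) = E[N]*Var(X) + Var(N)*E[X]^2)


Var(S) = E[N]*Var(X) + Var(N)*E[X]^2
= 53*549276 + 40*3230^2
= 29111628 + 417316000
= 4.4643e+08


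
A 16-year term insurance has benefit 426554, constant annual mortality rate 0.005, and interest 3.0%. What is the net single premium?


NSP = benefit * sum_{k=0}^{n-1} k_p_x * q * v^(k+1)
With constant q=0.005, v=0.970874
Sum = 0.060694
NSP = 426554 * 0.060694
= 25889.3804


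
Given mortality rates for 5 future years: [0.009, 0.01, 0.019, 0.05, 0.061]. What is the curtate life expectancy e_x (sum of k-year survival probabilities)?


e_x = sum_{k=1}^{n} k_p_x
k_p_x values:
  1_p_x = 0.991
  2_p_x = 0.98109
  3_p_x = 0.962449
  4_p_x = 0.914327
  5_p_x = 0.858553
e_x = 4.7074


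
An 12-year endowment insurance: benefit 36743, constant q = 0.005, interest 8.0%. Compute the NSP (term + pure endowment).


Term component = 1353.1553
Pure endowment = 12_p_x * v^12 * benefit = 0.941623 * 0.397114 * 36743 = 13739.3604
NSP = 15092.5157


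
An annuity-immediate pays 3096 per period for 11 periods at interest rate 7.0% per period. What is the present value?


PV = PMT * (1 - (1+i)^(-n)) / i
= 3096 * (1 - (1+0.07)^(-11)) / 0.07
= 3096 * (1 - 0.475093) / 0.07
= 3096 * 7.498674
= 23215.8957


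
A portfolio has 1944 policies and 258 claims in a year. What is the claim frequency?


frequency = claims / policies
= 258 / 1944
= 0.1327


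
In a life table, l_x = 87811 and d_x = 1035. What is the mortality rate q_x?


q_x = d_x / l_x
= 1035 / 87811
= 0.0118


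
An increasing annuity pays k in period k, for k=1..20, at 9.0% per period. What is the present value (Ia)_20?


(Ia)_n = sum_{k=1}^{n} k * v^k, v = 1/(1+i)
v = 0.917431
Sum computed term by term:
(Ia)_20 = 70.9055


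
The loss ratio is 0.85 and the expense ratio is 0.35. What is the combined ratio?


Combined ratio = loss ratio + expense ratio
= 0.85 + 0.35
= 1.2


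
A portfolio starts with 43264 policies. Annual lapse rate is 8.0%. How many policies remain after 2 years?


remaining = initial * (1 - lapse)^years
= 43264 * (1 - 0.08)^2
= 43264 * 0.8464
= 36618.6496


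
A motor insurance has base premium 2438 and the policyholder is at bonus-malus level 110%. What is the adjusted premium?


adjusted = base * BM_level / 100
= 2438 * 110 / 100
= 2438 * 1.1
= 2681.8


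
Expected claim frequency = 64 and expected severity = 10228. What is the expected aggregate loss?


E[S] = E[N] * E[X]
= 64 * 10228
= 654592


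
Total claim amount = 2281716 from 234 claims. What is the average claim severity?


severity = total / number
= 2281716 / 234
= 9750.9231


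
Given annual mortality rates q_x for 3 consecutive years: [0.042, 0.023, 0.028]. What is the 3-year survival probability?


p_k = 1 - q_k for each year
Survival = product of (1 - q_k)
= 0.958 * 0.977 * 0.972
= 0.9098


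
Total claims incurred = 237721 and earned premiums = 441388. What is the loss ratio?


Loss ratio = claims / premiums
= 237721 / 441388
= 0.5386


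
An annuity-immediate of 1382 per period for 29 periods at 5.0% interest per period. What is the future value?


FV = PMT * ((1+i)^n - 1) / i
= 1382 * ((1.05)^29 - 1) / 0.05
= 1382 * (4.116136 - 1) / 0.05
= 86129.9879


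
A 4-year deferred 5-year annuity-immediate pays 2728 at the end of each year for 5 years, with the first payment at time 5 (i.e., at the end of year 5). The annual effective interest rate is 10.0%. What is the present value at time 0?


PV at time 4 of the 5-year annuity-immediate:
a_n = 2728 * (1-(1+0.1)^(-5))/0.1 = 10341.2663
Discount back 4 years to time 0:
PV = 10341.2663 * (1+0.1)^(-4)
= 10341.2663 * 0.683013
= 7063.224


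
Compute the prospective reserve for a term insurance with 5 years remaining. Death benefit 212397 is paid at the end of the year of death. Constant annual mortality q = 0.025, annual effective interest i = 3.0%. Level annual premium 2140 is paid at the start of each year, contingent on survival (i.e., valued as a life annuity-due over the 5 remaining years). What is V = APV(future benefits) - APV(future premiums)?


v = 1/(1+i) = 0.970874
APV(future benefits) per unit = sum_{k=0}^{4} k_p_x * q * v^(k+1) = 0.109072
APV(future benefits) = 212397 * 0.109072 = 23166.6346
Life annuity-due factor ä_{x:5} = sum_{k=0}^{4} k_p_x * v^k = 4.49378
APV(future premiums) = 2140 * 4.49378 = 9616.6888
V = 23166.6346 - 9616.6888
= 13549.9459


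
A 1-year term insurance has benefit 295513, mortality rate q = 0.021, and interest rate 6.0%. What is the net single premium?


NSP = benefit * q * v
v = 1/(1+i) = 0.943396
NSP = 295513 * 0.021 * 0.943396
= 5854.5028


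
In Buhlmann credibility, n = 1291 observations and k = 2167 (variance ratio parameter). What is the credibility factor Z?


Z = n / (n + k)
= 1291 / (1291 + 2167)
= 1291 / 3458
= 0.3733


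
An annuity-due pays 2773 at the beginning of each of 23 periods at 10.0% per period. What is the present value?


PV_due = PMT * (1-(1+i)^(-n))/i * (1+i)
PV_immediate = 24633.1647
PV_due = 24633.1647 * 1.1
= 27096.4812


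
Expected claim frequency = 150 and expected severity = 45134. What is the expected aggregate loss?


E[S] = E[N] * E[X]
= 150 * 45134
= 6.7701e+06


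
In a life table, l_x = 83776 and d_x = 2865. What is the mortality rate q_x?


q_x = d_x / l_x
= 2865 / 83776
= 0.0342


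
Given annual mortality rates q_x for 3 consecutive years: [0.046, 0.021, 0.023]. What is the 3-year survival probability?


p_k = 1 - q_k for each year
Survival = product of (1 - q_k)
= 0.954 * 0.979 * 0.977
= 0.9125


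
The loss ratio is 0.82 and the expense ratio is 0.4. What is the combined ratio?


Combined ratio = loss ratio + expense ratio
= 0.82 + 0.4
= 1.22


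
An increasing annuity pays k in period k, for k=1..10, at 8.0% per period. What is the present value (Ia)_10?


(Ia)_n = sum_{k=1}^{n} k * v^k, v = 1/(1+i)
v = 0.925926
Sum computed term by term:
(Ia)_10 = 32.6869


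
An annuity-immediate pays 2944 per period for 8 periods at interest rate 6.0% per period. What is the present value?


PV = PMT * (1 - (1+i)^(-n)) / i
= 2944 * (1 - (1+0.06)^(-8)) / 0.06
= 2944 * (1 - 0.627412) / 0.06
= 2944 * 6.209794
= 18281.633


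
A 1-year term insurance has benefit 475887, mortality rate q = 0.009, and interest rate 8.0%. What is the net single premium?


NSP = benefit * q * v
v = 1/(1+i) = 0.925926
NSP = 475887 * 0.009 * 0.925926
= 3965.725


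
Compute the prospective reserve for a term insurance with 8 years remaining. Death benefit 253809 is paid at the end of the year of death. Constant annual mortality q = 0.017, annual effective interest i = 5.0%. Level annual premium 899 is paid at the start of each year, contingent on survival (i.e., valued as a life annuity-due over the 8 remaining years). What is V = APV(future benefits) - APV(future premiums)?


v = 1/(1+i) = 0.952381
APV(future benefits) per unit = sum_{k=0}^{7} k_p_x * q * v^(k+1) = 0.104009
APV(future benefits) = 253809 * 0.104009 = 26398.3106
Life annuity-due factor ä_{x:8} = sum_{k=0}^{7} k_p_x * v^k = 6.424059
APV(future premiums) = 899 * 6.424059 = 5775.2287
V = 26398.3106 - 5775.2287
= 20623.0819


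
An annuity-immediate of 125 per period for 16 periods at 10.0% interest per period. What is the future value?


FV = PMT * ((1+i)^n - 1) / i
= 125 * ((1.1)^16 - 1) / 0.1
= 125 * (4.594973 - 1) / 0.1
= 4493.7162


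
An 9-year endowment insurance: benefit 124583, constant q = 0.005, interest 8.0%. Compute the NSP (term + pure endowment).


Term component = 3824.0915
Pure endowment = 9_p_x * v^9 * benefit = 0.95589 * 0.500249 * 124583 = 59573.4446
NSP = 63397.5361


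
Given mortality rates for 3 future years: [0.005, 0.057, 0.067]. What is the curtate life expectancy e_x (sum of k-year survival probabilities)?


e_x = sum_{k=1}^{n} k_p_x
k_p_x values:
  1_p_x = 0.995
  2_p_x = 0.938285
  3_p_x = 0.87542
e_x = 2.8087


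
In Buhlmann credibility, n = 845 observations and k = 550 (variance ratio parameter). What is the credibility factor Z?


Z = n / (n + k)
= 845 / (845 + 550)
= 845 / 1395
= 0.6057


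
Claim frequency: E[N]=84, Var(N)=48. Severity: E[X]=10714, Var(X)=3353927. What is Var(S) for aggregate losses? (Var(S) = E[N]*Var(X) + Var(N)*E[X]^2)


Var(S) = E[N]*Var(X) + Var(N)*E[X]^2
= 84*3353927 + 48*10714^2
= 281729868 + 5509910208
= 5.7916e+09


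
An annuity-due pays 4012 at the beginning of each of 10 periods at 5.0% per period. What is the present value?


PV_due = PMT * (1-(1+i)^(-n))/i * (1+i)
PV_immediate = 30979.6005
PV_due = 30979.6005 * 1.05
= 32528.5806


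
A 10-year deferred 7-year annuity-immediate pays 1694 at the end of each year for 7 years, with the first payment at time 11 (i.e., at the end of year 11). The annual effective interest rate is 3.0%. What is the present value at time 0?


PV at time 10 of the 7-year annuity-immediate:
a_n = 1694 * (1-(1+0.03)^(-7))/0.03 = 10554.0993
Discount back 10 years to time 0:
PV = 10554.0993 * (1+0.03)^(-10)
= 10554.0993 * 0.744094
= 7853.2411


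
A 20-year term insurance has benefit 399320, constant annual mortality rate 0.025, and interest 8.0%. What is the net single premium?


NSP = benefit * sum_{k=0}^{n-1} k_p_x * q * v^(k+1)
With constant q=0.025, v=0.925926
Sum = 0.207308
NSP = 399320 * 0.207308
= 82782.3103


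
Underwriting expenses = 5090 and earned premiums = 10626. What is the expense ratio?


Expense ratio = expenses / premiums
= 5090 / 10626
= 0.479


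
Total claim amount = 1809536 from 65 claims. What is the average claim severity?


severity = total / number
= 1809536 / 65
= 27839.0154


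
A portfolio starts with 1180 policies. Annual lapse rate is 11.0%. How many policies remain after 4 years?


remaining = initial * (1 - lapse)^years
= 1180 * (1 - 0.11)^4
= 1180 * 0.627422
= 740.3584


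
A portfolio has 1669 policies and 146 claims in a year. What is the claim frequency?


frequency = claims / policies
= 146 / 1669
= 0.0875


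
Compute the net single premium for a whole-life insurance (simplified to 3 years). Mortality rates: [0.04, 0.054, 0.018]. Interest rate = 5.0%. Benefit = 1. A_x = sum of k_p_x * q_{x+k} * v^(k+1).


v = 0.952381
Year 0: k_p_x=1.0, q=0.04, term=0.038095
Year 1: k_p_x=0.96, q=0.054, term=0.04702
Year 2: k_p_x=0.90816, q=0.018, term=0.014121
A_x = 0.0992


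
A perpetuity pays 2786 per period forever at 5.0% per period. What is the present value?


PV = PMT / i
= 2786 / 0.05
= 55720.0


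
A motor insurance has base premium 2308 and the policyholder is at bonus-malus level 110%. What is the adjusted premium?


adjusted = base * BM_level / 100
= 2308 * 110 / 100
= 2308 * 1.1
= 2538.8


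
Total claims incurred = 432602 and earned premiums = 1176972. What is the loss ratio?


Loss ratio = claims / premiums
= 432602 / 1176972
= 0.3676


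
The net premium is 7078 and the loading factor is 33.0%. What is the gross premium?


Gross = net * (1 + loading)
= 7078 * (1 + 0.33)
= 7078 * 1.33
= 9413.74


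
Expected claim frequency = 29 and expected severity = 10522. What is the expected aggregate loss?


E[S] = E[N] * E[X]
= 29 * 10522
= 305138


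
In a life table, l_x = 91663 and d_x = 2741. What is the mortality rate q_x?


q_x = d_x / l_x
= 2741 / 91663
= 0.0299


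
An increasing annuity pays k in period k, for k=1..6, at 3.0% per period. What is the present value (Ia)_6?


(Ia)_n = sum_{k=1}^{n} k * v^k, v = 1/(1+i)
v = 0.970874
Sum computed term by term:
(Ia)_6 = 18.4934


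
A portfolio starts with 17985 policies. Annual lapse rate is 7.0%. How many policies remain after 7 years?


remaining = initial * (1 - lapse)^years
= 17985 * (1 - 0.07)^7
= 17985 * 0.601701
= 10821.5902


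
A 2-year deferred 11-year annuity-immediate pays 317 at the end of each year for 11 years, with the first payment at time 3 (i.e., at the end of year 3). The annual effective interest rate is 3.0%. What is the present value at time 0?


PV at time 2 of the 11-year annuity-immediate:
a_n = 317 * (1-(1+0.03)^(-11))/0.03 = 2933.0818
Discount back 2 years to time 0:
PV = 2933.0818 * (1+0.03)^(-2)
= 2933.0818 * 0.942596
= 2764.7109


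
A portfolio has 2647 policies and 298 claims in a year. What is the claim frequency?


frequency = claims / policies
= 298 / 2647
= 0.1126


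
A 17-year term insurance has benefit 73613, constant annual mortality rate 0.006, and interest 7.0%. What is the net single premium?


NSP = benefit * sum_{k=0}^{n-1} k_p_x * q * v^(k+1)
With constant q=0.006, v=0.934579
Sum = 0.056385
NSP = 73613 * 0.056385
= 4150.6794


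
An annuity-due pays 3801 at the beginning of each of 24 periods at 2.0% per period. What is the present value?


PV_due = PMT * (1-(1+i)^(-n))/i * (1+i)
PV_immediate = 71891.8312
PV_due = 71891.8312 * 1.02
= 73329.6678


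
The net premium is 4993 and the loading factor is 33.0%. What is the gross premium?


Gross = net * (1 + loading)
= 4993 * (1 + 0.33)
= 4993 * 1.33
= 6640.69


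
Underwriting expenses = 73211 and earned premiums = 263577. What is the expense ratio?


Expense ratio = expenses / premiums
= 73211 / 263577
= 0.2778


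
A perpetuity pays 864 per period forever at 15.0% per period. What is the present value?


PV = PMT / i
= 864 / 0.15
= 5760.0


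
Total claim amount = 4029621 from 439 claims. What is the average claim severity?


severity = total / number
= 4029621 / 439
= 9179.0911


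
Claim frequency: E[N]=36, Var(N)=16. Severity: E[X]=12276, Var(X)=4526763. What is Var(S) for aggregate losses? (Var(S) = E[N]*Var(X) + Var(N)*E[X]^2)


Var(S) = E[N]*Var(X) + Var(N)*E[X]^2
= 36*4526763 + 16*12276^2
= 162963468 + 2411202816
= 2.5742e+09


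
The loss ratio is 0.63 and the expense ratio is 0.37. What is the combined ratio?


Combined ratio = loss ratio + expense ratio
= 0.63 + 0.37
= 1.0


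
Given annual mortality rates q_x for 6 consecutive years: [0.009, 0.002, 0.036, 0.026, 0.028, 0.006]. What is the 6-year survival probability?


p_k = 1 - q_k for each year
Survival = product of (1 - q_k)
= 0.991 * 0.998 * 0.964 * 0.974 * 0.972 * 0.994
= 0.8972


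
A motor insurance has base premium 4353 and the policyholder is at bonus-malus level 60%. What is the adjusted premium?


adjusted = base * BM_level / 100
= 4353 * 60 / 100
= 4353 * 0.6
= 2611.8


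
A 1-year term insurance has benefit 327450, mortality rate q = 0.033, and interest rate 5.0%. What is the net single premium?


NSP = benefit * q * v
v = 1/(1+i) = 0.952381
NSP = 327450 * 0.033 * 0.952381
= 10291.2857


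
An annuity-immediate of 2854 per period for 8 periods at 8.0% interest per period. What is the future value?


FV = PMT * ((1+i)^n - 1) / i
= 2854 * ((1.08)^8 - 1) / 0.08
= 2854 * (1.85093 - 1) / 0.08
= 30356.9353


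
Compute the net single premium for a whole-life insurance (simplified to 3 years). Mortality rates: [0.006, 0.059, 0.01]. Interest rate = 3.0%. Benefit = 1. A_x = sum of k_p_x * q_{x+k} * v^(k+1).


v = 0.970874
Year 0: k_p_x=1.0, q=0.006, term=0.005825
Year 1: k_p_x=0.994, q=0.059, term=0.055279
Year 2: k_p_x=0.935354, q=0.01, term=0.00856
A_x = 0.0697


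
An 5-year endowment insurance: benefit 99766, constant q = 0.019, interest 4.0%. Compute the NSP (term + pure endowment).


Term component = 8136.2528
Pure endowment = 5_p_x * v^5 * benefit = 0.908542 * 0.821927 * 99766 = 74500.7939
NSP = 82637.0467


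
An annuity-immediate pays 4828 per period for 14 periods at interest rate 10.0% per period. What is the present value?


PV = PMT * (1 - (1+i)^(-n)) / i
= 4828 * (1 - (1+0.1)^(-14)) / 0.1
= 4828 * (1 - 0.263331) / 0.1
= 4828 * 7.366687
= 35566.367


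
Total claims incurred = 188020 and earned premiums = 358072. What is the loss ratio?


Loss ratio = claims / premiums
= 188020 / 358072
= 0.5251


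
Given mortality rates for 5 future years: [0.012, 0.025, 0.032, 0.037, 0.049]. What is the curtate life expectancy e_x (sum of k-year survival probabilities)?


e_x = sum_{k=1}^{n} k_p_x
k_p_x values:
  1_p_x = 0.988
  2_p_x = 0.9633
  3_p_x = 0.932474
  4_p_x = 0.897973
  5_p_x = 0.853972
e_x = 4.6357


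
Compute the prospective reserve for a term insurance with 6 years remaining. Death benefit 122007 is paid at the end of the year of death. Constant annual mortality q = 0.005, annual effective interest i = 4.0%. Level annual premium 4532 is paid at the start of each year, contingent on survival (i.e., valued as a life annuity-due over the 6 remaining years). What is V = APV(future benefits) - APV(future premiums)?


v = 1/(1+i) = 0.961538
APV(future benefits) per unit = sum_{k=0}^{5} k_p_x * q * v^(k+1) = 0.0259
APV(future benefits) = 122007 * 0.0259 = 3159.9882
Life annuity-due factor ä_{x:6} = sum_{k=0}^{5} k_p_x * v^k = 5.387212
APV(future premiums) = 4532 * 5.387212 = 24414.8439
V = 3159.9882 - 24414.8439
= -21254.8556


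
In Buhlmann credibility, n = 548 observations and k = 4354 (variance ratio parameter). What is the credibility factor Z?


Z = n / (n + k)
= 548 / (548 + 4354)
= 548 / 4902
= 0.1118


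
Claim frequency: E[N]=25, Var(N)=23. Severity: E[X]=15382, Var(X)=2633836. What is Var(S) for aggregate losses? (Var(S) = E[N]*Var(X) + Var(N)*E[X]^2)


Var(S) = E[N]*Var(X) + Var(N)*E[X]^2
= 25*2633836 + 23*15382^2
= 65845900 + 5441936252
= 5.5078e+09


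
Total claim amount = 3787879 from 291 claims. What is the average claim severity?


severity = total / number
= 3787879 / 291
= 13016.7663


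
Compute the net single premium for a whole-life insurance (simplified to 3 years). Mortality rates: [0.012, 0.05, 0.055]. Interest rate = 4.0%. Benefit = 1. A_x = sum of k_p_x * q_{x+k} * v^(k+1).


v = 0.961538
Year 0: k_p_x=1.0, q=0.012, term=0.011538
Year 1: k_p_x=0.988, q=0.05, term=0.045673
Year 2: k_p_x=0.9386, q=0.055, term=0.045893
A_x = 0.1031


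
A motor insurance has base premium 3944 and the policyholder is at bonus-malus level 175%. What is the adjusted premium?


adjusted = base * BM_level / 100
= 3944 * 175 / 100
= 3944 * 1.75
= 6902.0


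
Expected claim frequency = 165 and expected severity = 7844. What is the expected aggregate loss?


E[S] = E[N] * E[X]
= 165 * 7844
= 1.2943e+06


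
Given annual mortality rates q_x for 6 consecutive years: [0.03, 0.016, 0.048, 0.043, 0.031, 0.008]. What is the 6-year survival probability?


p_k = 1 - q_k for each year
Survival = product of (1 - q_k)
= 0.97 * 0.984 * 0.952 * 0.957 * 0.969 * 0.992
= 0.8359


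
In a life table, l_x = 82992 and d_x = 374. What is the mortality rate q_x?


q_x = d_x / l_x
= 374 / 82992
= 0.0045


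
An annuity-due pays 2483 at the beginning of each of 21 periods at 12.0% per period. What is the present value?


PV_due = PMT * (1-(1+i)^(-n))/i * (1+i)
PV_immediate = 18776.454
PV_due = 18776.454 * 1.12
= 21029.6285


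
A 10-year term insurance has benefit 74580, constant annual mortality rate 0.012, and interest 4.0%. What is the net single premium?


NSP = benefit * sum_{k=0}^{n-1} k_p_x * q * v^(k+1)
With constant q=0.012, v=0.961538
Sum = 0.092599
NSP = 74580 * 0.092599
= 6906.0459


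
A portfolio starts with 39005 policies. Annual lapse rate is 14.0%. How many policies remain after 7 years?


remaining = initial * (1 - lapse)^years
= 39005 * (1 - 0.14)^7
= 39005 * 0.347928
= 13570.9247


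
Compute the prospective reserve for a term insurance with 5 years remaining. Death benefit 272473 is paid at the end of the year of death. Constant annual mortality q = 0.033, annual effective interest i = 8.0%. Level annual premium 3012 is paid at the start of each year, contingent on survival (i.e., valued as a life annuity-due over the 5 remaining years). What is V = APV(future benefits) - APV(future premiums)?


v = 1/(1+i) = 0.925926
APV(future benefits) per unit = sum_{k=0}^{4} k_p_x * q * v^(k+1) = 0.123981
APV(future benefits) = 272473 * 0.123981 = 33781.5587
Life annuity-due factor ä_{x:5} = sum_{k=0}^{4} k_p_x * v^k = 4.05757
APV(future premiums) = 3012 * 4.05757 = 12221.401
V = 33781.5587 - 12221.401
= 21560.1577


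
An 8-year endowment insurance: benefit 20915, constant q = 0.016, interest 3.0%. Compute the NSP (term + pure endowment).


Term component = 2227.2049
Pure endowment = 8_p_x * v^8 * benefit = 0.878943 * 0.789409 * 20915 = 14511.7858
NSP = 16738.9907


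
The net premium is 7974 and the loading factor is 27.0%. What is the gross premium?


Gross = net * (1 + loading)
= 7974 * (1 + 0.27)
= 7974 * 1.27
= 10126.98


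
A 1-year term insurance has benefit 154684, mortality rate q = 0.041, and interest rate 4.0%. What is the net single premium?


NSP = benefit * q * v
v = 1/(1+i) = 0.961538
NSP = 154684 * 0.041 * 0.961538
= 6098.1192


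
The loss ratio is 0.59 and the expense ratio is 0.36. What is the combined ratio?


Combined ratio = loss ratio + expense ratio
= 0.59 + 0.36
= 0.95


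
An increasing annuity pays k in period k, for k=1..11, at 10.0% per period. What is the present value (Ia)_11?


(Ia)_n = sum_{k=1}^{n} k * v^k, v = 1/(1+i)
v = 0.909091
Sum computed term by term:
(Ia)_11 = 32.8913


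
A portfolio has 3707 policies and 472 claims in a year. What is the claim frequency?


frequency = claims / policies
= 472 / 3707
= 0.1273


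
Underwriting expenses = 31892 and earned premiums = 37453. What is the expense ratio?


Expense ratio = expenses / premiums
= 31892 / 37453
= 0.8515


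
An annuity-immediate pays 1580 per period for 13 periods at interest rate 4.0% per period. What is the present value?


PV = PMT * (1 - (1+i)^(-n)) / i
= 1580 * (1 - (1+0.04)^(-13)) / 0.04
= 1580 * (1 - 0.600574) / 0.04
= 1580 * 9.985648
= 15777.3236


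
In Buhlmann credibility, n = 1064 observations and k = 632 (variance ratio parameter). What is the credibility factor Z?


Z = n / (n + k)
= 1064 / (1064 + 632)
= 1064 / 1696
= 0.6274


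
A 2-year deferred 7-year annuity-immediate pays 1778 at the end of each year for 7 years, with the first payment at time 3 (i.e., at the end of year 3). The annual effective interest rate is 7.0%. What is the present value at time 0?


PV at time 2 of the 7-year annuity-immediate:
a_n = 1778 * (1-(1+0.07)^(-7))/0.07 = 9582.1566
Discount back 2 years to time 0:
PV = 9582.1566 * (1+0.07)^(-2)
= 9582.1566 * 0.873439
= 8369.4266


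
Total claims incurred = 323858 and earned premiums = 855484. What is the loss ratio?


Loss ratio = claims / premiums
= 323858 / 855484
= 0.3786


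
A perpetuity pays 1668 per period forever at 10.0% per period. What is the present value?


PV = PMT / i
= 1668 / 0.1
= 16680.0


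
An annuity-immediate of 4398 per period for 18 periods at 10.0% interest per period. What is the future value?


FV = PMT * ((1+i)^n - 1) / i
= 4398 * ((1.1)^18 - 1) / 0.1
= 4398 * (5.559917 - 1) / 0.1
= 200545.1634


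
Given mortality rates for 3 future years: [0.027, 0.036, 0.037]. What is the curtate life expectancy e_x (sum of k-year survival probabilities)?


e_x = sum_{k=1}^{n} k_p_x
k_p_x values:
  1_p_x = 0.973
  2_p_x = 0.937972
  3_p_x = 0.903267
e_x = 2.8142


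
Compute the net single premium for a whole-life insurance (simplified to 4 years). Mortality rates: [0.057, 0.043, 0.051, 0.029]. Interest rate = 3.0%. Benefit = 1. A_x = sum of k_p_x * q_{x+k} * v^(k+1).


v = 0.970874
Year 0: k_p_x=1.0, q=0.057, term=0.05534
Year 1: k_p_x=0.943, q=0.043, term=0.038221
Year 2: k_p_x=0.902451, q=0.051, term=0.042119
Year 3: k_p_x=0.856426, q=0.029, term=0.022067
A_x = 0.1577


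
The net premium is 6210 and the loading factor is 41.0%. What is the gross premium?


Gross = net * (1 + loading)
= 6210 * (1 + 0.41)
= 6210 * 1.41
= 8756.1


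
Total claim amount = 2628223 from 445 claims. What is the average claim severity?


severity = total / number
= 2628223 / 445
= 5906.1191


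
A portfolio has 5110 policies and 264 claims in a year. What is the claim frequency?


frequency = claims / policies
= 264 / 5110
= 0.0517


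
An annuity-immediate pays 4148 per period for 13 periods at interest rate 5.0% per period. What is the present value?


PV = PMT * (1 - (1+i)^(-n)) / i
= 4148 * (1 - (1+0.05)^(-13)) / 0.05
= 4148 * (1 - 0.530321) / 0.05
= 4148 * 9.393573
= 38964.5408


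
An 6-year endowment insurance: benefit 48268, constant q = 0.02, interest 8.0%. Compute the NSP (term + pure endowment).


Term component = 4264.6616
Pure endowment = 6_p_x * v^6 * benefit = 0.885842 * 0.63017 * 48268 = 26944.6921
NSP = 31209.3537


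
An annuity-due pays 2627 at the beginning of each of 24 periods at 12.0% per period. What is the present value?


PV_due = PMT * (1-(1+i)^(-n))/i * (1+i)
PV_immediate = 20449.3976
PV_due = 20449.3976 * 1.12
= 22903.3253


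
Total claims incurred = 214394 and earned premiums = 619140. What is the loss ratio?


Loss ratio = claims / premiums
= 214394 / 619140
= 0.3463


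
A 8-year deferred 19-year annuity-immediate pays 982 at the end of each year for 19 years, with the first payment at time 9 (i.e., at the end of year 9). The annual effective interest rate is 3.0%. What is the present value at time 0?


PV at time 8 of the 19-year annuity-immediate:
a_n = 982 * (1-(1+0.03)^(-19))/0.03 = 14065.9707
Discount back 8 years to time 0:
PV = 14065.9707 * (1+0.03)^(-8)
= 14065.9707 * 0.789409
= 11103.8072


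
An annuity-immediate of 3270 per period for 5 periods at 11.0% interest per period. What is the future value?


FV = PMT * ((1+i)^n - 1) / i
= 3270 * ((1.11)^5 - 1) / 0.11
= 3270 * (1.685058 - 1) / 0.11
= 20364.9106


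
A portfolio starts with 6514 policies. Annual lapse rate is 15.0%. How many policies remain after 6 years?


remaining = initial * (1 - lapse)^years
= 6514 * (1 - 0.15)^6
= 6514 * 0.37715
= 2456.7519


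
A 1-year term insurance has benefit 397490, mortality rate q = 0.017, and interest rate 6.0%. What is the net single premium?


NSP = benefit * q * v
v = 1/(1+i) = 0.943396
NSP = 397490 * 0.017 * 0.943396
= 6374.8396


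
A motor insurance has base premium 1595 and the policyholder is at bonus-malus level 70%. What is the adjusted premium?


adjusted = base * BM_level / 100
= 1595 * 70 / 100
= 1595 * 0.7
= 1116.5


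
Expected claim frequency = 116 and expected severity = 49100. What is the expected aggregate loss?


E[S] = E[N] * E[X]
= 116 * 49100
= 5.6956e+06


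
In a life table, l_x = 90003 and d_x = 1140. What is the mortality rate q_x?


q_x = d_x / l_x
= 1140 / 90003
= 0.0127


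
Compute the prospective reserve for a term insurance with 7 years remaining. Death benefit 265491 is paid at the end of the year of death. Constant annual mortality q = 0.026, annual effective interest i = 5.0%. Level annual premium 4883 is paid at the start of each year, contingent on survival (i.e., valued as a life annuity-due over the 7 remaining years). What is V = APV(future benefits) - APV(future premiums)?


v = 1/(1+i) = 0.952381
APV(future benefits) per unit = sum_{k=0}^{6} k_p_x * q * v^(k+1) = 0.139921
APV(future benefits) = 265491 * 0.139921 = 37147.7649
Life annuity-due factor ä_{x:7} = sum_{k=0}^{6} k_p_x * v^k = 5.650656
APV(future premiums) = 4883 * 5.650656 = 27592.1511
V = 37147.7649 - 27592.1511
= 9555.6137


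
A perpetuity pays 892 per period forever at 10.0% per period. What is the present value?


PV = PMT / i
= 892 / 0.1
= 8920.0


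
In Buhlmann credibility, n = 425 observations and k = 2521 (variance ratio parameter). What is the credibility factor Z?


Z = n / (n + k)
= 425 / (425 + 2521)
= 425 / 2946
= 0.1443


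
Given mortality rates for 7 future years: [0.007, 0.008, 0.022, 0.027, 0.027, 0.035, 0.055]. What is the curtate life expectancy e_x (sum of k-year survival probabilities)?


e_x = sum_{k=1}^{n} k_p_x
k_p_x values:
  1_p_x = 0.993
  2_p_x = 0.985056
  3_p_x = 0.963385
  4_p_x = 0.937373
  5_p_x = 0.912064
  6_p_x = 0.880142
  7_p_x = 0.831734
e_x = 6.5028


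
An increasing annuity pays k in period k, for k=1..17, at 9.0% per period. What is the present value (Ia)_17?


(Ia)_n = sum_{k=1}^{n} k * v^k, v = 1/(1+i)
v = 0.917431
Sum computed term by term:
(Ia)_17 = 59.8257


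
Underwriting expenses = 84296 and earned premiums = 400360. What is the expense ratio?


Expense ratio = expenses / premiums
= 84296 / 400360
= 0.2106


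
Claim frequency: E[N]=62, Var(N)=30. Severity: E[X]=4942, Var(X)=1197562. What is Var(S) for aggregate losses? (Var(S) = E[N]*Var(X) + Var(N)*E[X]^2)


Var(S) = E[N]*Var(X) + Var(N)*E[X]^2
= 62*1197562 + 30*4942^2
= 74248844 + 732700920
= 8.0695e+08


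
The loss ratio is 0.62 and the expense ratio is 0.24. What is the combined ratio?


Combined ratio = loss ratio + expense ratio
= 0.62 + 0.24
= 0.86


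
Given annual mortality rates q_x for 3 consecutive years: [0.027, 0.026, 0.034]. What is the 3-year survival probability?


p_k = 1 - q_k for each year
Survival = product of (1 - q_k)
= 0.973 * 0.974 * 0.966
= 0.9155


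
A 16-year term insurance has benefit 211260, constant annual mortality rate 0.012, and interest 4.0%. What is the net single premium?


NSP = benefit * sum_{k=0}^{n-1} k_p_x * q * v^(k+1)
With constant q=0.012, v=0.961538
Sum = 0.129202
NSP = 211260 * 0.129202
= 27295.1169
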